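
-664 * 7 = -4648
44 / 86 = 22 / 43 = 0.51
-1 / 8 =-0.12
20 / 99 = 0.20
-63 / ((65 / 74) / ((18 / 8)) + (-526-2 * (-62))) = 20979 / 133736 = 0.16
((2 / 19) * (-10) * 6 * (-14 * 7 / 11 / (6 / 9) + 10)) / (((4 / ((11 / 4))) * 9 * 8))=185 / 912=0.20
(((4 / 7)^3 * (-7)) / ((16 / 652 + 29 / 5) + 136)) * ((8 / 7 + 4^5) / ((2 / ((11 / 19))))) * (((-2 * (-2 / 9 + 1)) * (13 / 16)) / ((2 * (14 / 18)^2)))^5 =2176642109398185 / 640209098805248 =3.40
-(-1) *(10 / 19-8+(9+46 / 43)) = 2121 / 817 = 2.60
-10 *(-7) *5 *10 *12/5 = 8400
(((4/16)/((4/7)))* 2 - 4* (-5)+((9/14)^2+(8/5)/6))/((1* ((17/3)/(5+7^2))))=205.41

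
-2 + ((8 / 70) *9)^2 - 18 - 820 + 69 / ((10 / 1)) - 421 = -3069953 / 2450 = -1253.04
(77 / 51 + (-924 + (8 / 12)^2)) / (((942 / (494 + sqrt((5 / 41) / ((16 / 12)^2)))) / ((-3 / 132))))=141073 * sqrt(205) / 346671072 + 34845031 / 3170772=11.00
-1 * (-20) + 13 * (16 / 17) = 548 / 17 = 32.24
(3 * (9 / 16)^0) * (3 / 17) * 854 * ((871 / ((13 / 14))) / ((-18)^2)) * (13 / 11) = 2603419 / 1683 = 1546.89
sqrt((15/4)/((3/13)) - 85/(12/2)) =5 *sqrt(3)/6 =1.44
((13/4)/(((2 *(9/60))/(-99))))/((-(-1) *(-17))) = 2145/34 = 63.09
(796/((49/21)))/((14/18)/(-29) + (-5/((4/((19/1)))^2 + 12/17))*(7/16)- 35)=-45912413952/5106484481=-8.99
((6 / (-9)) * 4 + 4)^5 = 4.21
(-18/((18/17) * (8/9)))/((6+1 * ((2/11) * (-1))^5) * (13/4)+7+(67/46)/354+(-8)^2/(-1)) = 0.51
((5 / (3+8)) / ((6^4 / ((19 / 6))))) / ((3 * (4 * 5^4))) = 19 / 128304000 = 0.00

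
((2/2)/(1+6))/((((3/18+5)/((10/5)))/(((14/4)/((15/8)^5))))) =65536/7846875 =0.01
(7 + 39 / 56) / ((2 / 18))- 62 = 407 / 56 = 7.27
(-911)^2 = 829921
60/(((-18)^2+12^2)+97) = 12/113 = 0.11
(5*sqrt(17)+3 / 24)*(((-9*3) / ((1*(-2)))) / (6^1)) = 9 / 32+45*sqrt(17) / 4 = 46.67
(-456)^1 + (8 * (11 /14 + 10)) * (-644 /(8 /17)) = -118538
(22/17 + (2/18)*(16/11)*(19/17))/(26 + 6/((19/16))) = 1387/29205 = 0.05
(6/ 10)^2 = 0.36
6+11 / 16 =107 / 16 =6.69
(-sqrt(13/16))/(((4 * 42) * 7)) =-sqrt(13)/4704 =-0.00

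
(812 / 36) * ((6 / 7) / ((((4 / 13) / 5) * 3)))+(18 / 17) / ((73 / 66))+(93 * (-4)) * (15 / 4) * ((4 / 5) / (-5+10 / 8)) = 45042289 / 111690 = 403.28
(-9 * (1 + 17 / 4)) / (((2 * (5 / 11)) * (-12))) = 693 / 160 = 4.33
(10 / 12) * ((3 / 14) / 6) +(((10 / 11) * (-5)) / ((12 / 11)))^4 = 2734645 / 9072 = 301.44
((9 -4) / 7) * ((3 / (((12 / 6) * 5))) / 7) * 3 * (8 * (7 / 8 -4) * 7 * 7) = -112.50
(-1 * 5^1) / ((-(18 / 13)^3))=10985 / 5832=1.88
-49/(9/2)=-98/9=-10.89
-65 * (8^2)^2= -266240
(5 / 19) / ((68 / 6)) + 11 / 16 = 0.71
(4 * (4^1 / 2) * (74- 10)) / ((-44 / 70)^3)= -2061.61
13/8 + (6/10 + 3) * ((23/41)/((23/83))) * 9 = 110233/1640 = 67.22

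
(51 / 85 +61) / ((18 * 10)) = 77 / 225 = 0.34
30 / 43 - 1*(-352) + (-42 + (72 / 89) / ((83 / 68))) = 98900848 / 317641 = 311.36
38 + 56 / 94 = 38.60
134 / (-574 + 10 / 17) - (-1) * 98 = 476513 / 4874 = 97.77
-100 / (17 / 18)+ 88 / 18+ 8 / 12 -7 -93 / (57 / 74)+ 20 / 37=-24472157 / 107559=-227.52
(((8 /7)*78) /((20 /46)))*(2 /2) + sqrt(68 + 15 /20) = 5*sqrt(11) /2 + 7176 /35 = 213.32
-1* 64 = -64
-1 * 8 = -8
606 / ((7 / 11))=6666 / 7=952.29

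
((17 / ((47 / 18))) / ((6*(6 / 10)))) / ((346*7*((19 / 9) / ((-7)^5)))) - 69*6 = -129753657 / 308978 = -419.94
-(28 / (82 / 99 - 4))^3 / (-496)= -332812557 / 239933366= -1.39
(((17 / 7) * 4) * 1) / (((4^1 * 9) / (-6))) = -34 / 21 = -1.62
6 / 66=1 / 11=0.09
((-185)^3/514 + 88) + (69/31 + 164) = -192229541/15934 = -12064.11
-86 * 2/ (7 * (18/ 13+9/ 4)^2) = -465088/ 250047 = -1.86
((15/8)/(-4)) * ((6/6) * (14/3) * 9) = -315/16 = -19.69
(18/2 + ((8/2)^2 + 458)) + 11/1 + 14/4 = 995/2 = 497.50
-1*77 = -77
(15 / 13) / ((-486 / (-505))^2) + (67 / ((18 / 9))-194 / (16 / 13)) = -251537597 / 2047032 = -122.88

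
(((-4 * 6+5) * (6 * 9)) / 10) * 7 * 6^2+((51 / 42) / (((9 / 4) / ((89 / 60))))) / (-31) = -1514857681 / 58590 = -25855.23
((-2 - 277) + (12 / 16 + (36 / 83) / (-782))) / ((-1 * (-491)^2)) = 36120261 / 31295206772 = 0.00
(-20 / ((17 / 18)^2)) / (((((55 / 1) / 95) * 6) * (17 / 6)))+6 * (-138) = -44870724 / 54043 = -830.28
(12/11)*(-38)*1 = -456/11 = -41.45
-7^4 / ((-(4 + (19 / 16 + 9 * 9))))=5488 / 197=27.86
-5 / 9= -0.56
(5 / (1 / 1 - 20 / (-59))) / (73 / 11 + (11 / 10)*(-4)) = 1.67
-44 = -44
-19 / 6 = -3.17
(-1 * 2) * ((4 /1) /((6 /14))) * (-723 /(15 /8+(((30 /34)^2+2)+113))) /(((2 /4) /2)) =124811008 /272015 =458.84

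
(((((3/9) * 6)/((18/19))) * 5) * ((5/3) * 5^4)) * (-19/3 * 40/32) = -28203125/324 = -87046.68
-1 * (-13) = 13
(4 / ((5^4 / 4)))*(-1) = -0.03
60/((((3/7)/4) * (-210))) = -8/3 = -2.67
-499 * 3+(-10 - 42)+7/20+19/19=-30953/20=-1547.65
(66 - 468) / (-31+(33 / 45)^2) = 45225 / 3427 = 13.20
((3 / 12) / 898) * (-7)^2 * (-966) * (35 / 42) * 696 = -3431715 / 449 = -7643.02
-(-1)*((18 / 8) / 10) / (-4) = -9 / 160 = -0.06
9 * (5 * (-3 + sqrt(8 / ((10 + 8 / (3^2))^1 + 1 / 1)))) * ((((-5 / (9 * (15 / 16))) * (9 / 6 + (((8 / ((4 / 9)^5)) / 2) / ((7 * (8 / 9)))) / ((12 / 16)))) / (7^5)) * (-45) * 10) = -205338375 / 1882384 + 205338375 * sqrt(214) / 100707544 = -79.26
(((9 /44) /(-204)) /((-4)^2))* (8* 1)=-3 /5984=-0.00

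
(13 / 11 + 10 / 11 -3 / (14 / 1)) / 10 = 0.19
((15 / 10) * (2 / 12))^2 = 1 / 16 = 0.06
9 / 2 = 4.50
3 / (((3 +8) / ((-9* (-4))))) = 108 / 11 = 9.82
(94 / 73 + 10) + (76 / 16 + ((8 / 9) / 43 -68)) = -5869615 / 113004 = -51.94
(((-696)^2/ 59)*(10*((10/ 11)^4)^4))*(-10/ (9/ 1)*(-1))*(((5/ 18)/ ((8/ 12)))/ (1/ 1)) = 67280000000000000000000/ 8133102185852272497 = 8272.37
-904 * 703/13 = -635512/13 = -48885.54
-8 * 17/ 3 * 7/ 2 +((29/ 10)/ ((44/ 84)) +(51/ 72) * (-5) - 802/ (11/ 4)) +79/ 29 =-1550633/ 3480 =-445.58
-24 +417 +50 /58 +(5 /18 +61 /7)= 402.85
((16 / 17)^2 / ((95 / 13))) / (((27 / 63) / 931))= 1141504 / 4335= 263.32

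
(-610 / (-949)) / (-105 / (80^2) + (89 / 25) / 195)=58560000 / 168557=347.42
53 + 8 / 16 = 107 / 2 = 53.50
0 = 0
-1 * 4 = -4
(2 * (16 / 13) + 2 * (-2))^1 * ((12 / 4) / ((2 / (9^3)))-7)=-21730 / 13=-1671.54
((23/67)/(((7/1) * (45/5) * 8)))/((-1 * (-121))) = 23/4085928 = 0.00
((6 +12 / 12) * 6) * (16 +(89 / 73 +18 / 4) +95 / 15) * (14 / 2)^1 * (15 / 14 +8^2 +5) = 84374829 / 146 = 577909.79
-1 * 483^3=-112678587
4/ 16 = 1/ 4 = 0.25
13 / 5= 2.60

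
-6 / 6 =-1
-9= -9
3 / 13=0.23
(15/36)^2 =25/144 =0.17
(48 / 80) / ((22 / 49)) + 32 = 3667 / 110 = 33.34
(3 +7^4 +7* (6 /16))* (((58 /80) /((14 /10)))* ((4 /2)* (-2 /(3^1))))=-558337 /336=-1661.72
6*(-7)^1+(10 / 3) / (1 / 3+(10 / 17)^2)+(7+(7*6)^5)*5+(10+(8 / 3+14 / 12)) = 2309314110929 / 3534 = 653456171.74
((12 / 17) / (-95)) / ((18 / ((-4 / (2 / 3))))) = 4 / 1615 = 0.00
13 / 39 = 1 / 3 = 0.33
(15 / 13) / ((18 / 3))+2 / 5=77 / 130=0.59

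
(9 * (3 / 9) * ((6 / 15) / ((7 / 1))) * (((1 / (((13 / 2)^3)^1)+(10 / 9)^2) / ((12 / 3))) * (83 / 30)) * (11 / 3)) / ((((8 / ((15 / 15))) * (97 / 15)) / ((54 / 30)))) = 50294431 / 2685173400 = 0.02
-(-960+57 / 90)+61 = 30611 / 30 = 1020.37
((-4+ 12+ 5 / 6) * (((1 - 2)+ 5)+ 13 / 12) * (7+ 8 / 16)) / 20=3233 / 192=16.84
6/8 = 3/4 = 0.75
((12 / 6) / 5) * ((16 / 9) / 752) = 2 / 2115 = 0.00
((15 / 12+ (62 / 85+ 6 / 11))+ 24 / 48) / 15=3771 / 18700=0.20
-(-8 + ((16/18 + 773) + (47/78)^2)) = -1553959/2028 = -766.25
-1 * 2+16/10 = -2/5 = -0.40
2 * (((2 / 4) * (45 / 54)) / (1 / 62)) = 155 / 3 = 51.67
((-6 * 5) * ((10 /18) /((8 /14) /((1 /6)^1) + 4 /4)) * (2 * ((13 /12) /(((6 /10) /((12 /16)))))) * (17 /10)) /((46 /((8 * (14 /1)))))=-270725 /6417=-42.19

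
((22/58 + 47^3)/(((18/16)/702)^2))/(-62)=-652037615.20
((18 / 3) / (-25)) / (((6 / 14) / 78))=-1092 / 25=-43.68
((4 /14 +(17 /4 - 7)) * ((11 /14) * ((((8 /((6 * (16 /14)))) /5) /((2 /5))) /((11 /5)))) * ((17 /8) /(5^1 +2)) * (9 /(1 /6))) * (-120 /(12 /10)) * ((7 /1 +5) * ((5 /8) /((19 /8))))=19794375 /7448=2657.68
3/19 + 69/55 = 1476/1045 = 1.41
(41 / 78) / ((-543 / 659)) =-27019 / 42354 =-0.64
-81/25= -3.24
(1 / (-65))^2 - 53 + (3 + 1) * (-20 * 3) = -1237924 / 4225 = -293.00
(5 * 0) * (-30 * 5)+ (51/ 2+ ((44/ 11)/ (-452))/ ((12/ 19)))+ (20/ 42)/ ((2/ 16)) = 92691/ 3164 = 29.30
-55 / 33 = -5 / 3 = -1.67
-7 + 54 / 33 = -59 / 11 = -5.36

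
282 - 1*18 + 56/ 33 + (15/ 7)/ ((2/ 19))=132157/ 462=286.05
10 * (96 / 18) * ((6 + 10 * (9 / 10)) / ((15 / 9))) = 480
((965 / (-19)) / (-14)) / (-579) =-0.01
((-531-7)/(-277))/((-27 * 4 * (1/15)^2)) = -6725/1662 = -4.05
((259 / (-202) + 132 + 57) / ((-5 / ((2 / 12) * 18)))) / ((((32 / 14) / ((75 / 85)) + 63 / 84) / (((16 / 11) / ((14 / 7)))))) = -38222352 / 1558733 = -24.52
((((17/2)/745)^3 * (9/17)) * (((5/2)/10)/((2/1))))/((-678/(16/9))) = -289/1121394711000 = -0.00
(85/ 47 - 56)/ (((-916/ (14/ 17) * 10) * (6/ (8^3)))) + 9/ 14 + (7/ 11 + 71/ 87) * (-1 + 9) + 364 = 4617030962171/ 12257227290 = 376.68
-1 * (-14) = 14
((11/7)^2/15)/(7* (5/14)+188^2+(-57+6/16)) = 968/207504465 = 0.00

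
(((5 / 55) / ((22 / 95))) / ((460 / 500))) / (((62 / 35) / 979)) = 7398125 / 31372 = 235.82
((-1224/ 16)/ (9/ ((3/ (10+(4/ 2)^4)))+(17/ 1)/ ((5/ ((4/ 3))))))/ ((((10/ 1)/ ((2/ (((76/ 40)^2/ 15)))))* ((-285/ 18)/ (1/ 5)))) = 41310/ 4245721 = 0.01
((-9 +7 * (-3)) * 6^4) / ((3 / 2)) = -25920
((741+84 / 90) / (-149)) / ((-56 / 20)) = 11129 / 6258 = 1.78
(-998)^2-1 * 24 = 995980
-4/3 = -1.33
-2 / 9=-0.22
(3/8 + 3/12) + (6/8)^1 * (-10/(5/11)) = -127/8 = -15.88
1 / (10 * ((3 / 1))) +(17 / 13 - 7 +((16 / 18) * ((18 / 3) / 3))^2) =-26309 / 10530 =-2.50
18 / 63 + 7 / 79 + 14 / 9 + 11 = 64352 / 4977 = 12.93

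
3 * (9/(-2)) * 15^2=-6075/2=-3037.50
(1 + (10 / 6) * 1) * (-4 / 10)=-16 / 15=-1.07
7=7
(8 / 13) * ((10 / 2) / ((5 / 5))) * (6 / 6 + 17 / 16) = 165 / 26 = 6.35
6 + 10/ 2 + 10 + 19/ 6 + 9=199/ 6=33.17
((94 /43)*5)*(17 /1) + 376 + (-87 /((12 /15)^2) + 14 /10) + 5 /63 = 92616553 /216720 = 427.36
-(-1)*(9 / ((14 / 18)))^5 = 3486784401 / 16807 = 207460.25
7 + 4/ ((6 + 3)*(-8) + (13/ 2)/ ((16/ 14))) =7363/ 1061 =6.94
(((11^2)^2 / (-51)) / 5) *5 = -14641 / 51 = -287.08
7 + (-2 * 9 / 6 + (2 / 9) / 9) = 326 / 81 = 4.02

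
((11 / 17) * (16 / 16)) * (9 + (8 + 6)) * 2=506 / 17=29.76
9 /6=3 /2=1.50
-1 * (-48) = 48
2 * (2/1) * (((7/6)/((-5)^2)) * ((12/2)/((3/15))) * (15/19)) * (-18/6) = -252/19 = -13.26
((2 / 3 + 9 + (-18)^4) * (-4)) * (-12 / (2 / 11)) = 27716216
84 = 84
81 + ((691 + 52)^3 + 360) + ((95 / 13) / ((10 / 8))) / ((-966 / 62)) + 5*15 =2575475781161 / 6279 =410172922.62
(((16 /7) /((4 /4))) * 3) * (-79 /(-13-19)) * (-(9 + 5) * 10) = -2370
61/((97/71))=4331/97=44.65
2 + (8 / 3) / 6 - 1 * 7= -41 / 9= -4.56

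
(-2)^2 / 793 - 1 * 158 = -125290 / 793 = -157.99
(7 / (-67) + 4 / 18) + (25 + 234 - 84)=105596 / 603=175.12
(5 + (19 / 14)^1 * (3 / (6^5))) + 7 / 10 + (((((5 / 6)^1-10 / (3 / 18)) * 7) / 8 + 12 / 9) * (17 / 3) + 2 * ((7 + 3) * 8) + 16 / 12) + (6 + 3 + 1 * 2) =-19555357 / 181440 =-107.78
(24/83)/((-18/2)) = -8/249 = -0.03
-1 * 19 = -19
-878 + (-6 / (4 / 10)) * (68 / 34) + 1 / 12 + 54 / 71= -772897 / 852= -907.16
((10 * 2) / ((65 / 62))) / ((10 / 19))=2356 / 65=36.25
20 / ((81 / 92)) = 1840 / 81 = 22.72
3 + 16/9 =43/9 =4.78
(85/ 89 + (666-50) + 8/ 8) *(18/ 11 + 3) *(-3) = -8595.19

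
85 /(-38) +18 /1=599 /38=15.76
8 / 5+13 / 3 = 89 / 15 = 5.93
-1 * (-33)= 33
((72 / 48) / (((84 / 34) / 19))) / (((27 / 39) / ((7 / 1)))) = 4199 / 36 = 116.64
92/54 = 46/27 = 1.70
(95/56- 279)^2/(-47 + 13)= -241149841/106624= -2261.68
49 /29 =1.69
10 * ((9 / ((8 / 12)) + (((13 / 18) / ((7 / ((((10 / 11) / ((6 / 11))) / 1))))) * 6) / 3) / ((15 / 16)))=83728 / 567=147.67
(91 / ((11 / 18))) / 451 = 1638 / 4961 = 0.33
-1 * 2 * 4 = -8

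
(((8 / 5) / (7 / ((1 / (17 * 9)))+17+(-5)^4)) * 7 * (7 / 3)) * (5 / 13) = 392 / 66807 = 0.01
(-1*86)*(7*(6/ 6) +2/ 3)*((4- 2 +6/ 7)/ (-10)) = 3956/ 21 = 188.38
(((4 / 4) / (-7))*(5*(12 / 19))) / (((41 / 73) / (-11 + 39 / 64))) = 5475 / 656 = 8.35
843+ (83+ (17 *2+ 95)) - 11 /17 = 17924 /17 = 1054.35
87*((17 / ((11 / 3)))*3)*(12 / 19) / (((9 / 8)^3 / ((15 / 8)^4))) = 2773125 / 418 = 6634.27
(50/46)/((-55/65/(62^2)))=-1249300/253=-4937.94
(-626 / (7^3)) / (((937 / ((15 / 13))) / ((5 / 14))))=-23475 / 29246581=-0.00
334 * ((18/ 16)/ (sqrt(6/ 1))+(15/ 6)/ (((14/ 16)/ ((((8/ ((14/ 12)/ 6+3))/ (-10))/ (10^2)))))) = -48096/ 20125+501 * sqrt(6)/ 8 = 151.01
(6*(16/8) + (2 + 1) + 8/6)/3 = 49/9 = 5.44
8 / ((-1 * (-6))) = 4 / 3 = 1.33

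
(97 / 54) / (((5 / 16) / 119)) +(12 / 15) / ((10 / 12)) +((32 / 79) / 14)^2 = 141396468512 / 206421075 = 684.99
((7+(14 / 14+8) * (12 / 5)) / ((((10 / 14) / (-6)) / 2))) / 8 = -3003 / 50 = -60.06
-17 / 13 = -1.31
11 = 11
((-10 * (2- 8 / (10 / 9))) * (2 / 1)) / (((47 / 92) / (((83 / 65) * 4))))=1039.80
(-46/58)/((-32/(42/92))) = 21/1856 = 0.01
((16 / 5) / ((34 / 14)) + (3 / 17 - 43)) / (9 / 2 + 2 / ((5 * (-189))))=-1333584 / 144517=-9.23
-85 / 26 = -3.27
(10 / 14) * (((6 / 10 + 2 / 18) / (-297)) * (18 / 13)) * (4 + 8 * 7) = -1280 / 9009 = -0.14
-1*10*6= -60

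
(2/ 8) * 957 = 957/ 4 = 239.25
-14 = -14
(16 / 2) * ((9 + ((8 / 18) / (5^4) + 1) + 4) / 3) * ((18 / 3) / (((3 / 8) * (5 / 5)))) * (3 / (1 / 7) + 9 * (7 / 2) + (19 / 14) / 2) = 3752470592 / 118125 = 31766.95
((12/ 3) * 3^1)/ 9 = 4/ 3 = 1.33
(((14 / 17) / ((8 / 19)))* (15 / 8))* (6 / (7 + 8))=399 / 272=1.47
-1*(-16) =16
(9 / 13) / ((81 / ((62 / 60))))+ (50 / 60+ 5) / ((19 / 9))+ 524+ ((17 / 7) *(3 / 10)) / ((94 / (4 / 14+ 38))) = 527.07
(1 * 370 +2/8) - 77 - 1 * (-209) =2009/4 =502.25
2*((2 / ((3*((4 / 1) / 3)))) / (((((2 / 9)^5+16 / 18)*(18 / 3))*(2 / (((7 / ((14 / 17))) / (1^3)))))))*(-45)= -3011499 / 84032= -35.84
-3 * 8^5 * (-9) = 884736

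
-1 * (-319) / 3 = 106.33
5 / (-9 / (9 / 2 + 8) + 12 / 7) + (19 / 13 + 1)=16943 / 2262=7.49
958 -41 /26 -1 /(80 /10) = 99455 /104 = 956.30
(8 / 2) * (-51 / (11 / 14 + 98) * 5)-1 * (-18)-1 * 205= -90967 / 461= -197.33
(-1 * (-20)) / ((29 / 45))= 900 / 29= 31.03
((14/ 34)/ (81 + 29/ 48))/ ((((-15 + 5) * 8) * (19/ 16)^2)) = -5376/ 120193145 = -0.00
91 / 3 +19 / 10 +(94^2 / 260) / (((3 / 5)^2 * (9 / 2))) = 560317 / 10530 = 53.21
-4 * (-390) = 1560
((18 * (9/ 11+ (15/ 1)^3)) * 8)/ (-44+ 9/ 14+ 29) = -24954048/ 737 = -33858.95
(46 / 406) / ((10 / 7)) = 23 / 290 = 0.08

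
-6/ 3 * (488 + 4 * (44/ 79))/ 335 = -77456/ 26465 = -2.93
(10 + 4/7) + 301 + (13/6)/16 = 209467/672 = 311.71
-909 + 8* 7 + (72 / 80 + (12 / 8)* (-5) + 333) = -2633 / 5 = -526.60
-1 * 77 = -77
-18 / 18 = -1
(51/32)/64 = 51/2048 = 0.02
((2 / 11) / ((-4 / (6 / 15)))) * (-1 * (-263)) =-263 / 55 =-4.78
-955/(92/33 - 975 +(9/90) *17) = 315150/320269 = 0.98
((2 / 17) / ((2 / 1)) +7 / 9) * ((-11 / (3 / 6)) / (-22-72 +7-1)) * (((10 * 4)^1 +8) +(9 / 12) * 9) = 584 / 51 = 11.45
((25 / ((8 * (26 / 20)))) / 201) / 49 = 125 / 512148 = 0.00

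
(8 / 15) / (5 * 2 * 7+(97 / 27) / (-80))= 1152 / 151103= 0.01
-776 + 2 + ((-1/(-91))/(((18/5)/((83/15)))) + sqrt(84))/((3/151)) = -311.84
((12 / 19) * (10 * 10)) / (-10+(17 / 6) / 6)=-43200 / 6517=-6.63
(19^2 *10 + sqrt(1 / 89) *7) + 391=7 *sqrt(89) / 89 + 4001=4001.74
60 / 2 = 30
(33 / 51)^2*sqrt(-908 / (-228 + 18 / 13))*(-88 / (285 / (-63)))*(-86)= -6410096*sqrt(8693646) / 13480405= -1402.05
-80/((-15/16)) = 256/3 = 85.33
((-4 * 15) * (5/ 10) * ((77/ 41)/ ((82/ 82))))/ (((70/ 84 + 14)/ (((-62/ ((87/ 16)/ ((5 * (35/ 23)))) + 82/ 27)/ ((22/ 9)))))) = 316618260/ 2433883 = 130.09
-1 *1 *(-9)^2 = -81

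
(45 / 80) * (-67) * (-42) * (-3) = -37989 / 8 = -4748.62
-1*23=-23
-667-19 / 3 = -2020 / 3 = -673.33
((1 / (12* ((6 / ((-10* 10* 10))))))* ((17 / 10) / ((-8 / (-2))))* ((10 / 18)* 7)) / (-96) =14875 / 62208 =0.24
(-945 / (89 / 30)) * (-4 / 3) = 37800 / 89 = 424.72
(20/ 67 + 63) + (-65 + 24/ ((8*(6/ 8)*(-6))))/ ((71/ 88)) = -258179/ 14271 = -18.09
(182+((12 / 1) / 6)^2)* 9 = 1674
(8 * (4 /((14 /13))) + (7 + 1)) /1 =264 /7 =37.71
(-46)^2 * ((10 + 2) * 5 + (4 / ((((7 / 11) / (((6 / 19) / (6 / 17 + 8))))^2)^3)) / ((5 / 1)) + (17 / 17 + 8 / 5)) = 469591188651731821777312482196 / 3545111854211971014741245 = 132461.60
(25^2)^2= 390625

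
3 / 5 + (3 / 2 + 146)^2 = 435137 / 20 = 21756.85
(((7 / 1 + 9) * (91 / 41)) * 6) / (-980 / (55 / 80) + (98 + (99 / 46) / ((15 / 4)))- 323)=-1578720 / 12224437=-0.13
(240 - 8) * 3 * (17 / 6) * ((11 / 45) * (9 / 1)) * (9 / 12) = 16269 / 5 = 3253.80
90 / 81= 10 / 9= 1.11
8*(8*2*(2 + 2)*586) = 300032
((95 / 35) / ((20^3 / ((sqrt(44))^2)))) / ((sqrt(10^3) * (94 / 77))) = 2299 * sqrt(10) / 18800000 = 0.00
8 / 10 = 4 / 5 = 0.80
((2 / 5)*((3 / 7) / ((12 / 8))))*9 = 36 / 35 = 1.03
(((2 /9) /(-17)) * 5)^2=100 /23409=0.00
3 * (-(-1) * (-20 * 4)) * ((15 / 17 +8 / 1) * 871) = -31565040 / 17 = -1856767.06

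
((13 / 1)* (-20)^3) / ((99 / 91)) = -9464000 / 99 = -95595.96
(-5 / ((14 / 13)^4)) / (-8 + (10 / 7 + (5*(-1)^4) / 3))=428415 / 565264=0.76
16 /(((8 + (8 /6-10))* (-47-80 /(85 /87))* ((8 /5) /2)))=510 /2191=0.23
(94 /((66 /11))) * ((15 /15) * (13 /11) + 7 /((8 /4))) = 4841 /66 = 73.35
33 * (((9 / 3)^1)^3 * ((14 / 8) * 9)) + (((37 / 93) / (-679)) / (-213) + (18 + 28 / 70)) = 3779981252003 / 269006220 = 14051.65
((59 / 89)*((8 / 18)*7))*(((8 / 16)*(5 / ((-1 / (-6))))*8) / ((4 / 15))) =82600 / 89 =928.09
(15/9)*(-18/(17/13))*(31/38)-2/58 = -175628/9367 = -18.75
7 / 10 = 0.70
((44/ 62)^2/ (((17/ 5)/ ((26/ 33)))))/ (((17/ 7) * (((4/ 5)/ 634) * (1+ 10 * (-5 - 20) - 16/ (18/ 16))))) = -95195100/ 657940001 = -0.14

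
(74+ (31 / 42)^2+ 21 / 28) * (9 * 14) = 66410 / 7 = 9487.14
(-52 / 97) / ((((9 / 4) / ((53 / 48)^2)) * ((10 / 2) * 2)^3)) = -36517 / 125712000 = -0.00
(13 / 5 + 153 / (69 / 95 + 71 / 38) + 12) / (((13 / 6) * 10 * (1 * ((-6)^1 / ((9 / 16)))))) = -96003 / 301600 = -0.32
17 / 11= 1.55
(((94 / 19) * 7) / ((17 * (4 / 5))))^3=4451411125 / 269586136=16.51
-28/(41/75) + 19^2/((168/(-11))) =-515611/6888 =-74.86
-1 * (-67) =67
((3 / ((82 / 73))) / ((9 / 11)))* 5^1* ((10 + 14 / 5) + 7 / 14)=217.07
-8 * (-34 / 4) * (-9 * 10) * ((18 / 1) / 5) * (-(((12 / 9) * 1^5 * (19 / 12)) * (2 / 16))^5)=42093683 / 1492992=28.19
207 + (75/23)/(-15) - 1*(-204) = 9448/23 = 410.78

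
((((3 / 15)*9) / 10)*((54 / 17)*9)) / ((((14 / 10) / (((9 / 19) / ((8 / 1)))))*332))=19683 / 30026080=0.00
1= 1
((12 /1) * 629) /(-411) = -2516 /137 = -18.36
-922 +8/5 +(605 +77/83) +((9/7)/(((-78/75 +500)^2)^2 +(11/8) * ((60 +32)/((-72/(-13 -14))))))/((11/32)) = -1297606137660107493237114/4126297236364978964135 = -314.47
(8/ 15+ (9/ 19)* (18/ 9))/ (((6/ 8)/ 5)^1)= 1688/ 171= 9.87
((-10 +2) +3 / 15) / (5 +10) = -13 / 25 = -0.52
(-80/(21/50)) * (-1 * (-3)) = -4000/7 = -571.43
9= 9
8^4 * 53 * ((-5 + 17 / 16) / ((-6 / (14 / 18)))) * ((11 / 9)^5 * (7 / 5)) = 374751504512 / 885735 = 423096.64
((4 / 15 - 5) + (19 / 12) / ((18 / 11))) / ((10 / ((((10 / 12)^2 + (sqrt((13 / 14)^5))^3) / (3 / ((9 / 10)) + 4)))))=-0.07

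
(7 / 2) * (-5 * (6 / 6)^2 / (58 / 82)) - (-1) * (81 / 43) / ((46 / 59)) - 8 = -30.33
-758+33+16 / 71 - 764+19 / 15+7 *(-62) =-2046406 / 1065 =-1921.51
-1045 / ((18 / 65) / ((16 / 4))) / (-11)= 12350 / 9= 1372.22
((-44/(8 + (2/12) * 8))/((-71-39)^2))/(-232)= 0.00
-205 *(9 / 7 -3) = 2460 / 7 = 351.43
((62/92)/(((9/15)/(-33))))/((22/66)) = -111.20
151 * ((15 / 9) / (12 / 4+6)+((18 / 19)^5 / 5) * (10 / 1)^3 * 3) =69166.90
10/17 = 0.59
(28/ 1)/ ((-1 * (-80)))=7/ 20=0.35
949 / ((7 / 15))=2033.57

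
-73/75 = -0.97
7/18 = 0.39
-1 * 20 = -20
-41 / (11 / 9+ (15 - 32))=369 / 142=2.60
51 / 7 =7.29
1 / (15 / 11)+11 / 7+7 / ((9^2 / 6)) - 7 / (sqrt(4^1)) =-1279 / 1890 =-0.68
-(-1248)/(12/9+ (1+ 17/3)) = 156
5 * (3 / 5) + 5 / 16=53 / 16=3.31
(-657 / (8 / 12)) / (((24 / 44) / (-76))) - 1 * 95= 137218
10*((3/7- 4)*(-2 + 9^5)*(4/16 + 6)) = -184521875/14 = -13180133.93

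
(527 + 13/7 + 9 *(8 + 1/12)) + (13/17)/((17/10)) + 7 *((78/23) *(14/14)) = 625.80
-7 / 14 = -1 / 2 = -0.50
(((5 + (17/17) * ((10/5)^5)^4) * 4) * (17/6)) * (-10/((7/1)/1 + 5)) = -9903265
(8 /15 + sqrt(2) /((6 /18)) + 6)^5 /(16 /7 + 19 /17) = 20623856204* sqrt(2) /1366875 + 6568170367192 /307546875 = 42694.76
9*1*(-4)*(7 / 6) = -42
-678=-678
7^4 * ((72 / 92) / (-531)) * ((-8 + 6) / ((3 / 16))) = 153664 / 4071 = 37.75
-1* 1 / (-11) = 1 / 11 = 0.09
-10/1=-10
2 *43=86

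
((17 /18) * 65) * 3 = 1105 /6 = 184.17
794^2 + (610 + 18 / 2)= 631055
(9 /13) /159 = 3 /689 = 0.00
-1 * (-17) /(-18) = -17 /18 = -0.94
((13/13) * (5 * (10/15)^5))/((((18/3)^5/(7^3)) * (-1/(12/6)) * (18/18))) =-0.06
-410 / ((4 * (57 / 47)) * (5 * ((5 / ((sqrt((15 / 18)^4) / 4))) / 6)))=-3.52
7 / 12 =0.58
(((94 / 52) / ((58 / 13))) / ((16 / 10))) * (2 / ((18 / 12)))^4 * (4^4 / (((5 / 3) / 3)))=96256 / 261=368.80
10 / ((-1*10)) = -1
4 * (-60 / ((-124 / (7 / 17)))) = 420 / 527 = 0.80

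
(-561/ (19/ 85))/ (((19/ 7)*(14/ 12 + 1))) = -426.76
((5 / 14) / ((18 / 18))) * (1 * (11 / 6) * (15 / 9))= 275 / 252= 1.09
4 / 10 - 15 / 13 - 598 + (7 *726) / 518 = -1416408 / 2405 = -588.94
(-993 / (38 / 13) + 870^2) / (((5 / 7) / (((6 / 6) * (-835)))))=-33607921179 / 38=-884418978.39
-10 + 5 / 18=-175 / 18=-9.72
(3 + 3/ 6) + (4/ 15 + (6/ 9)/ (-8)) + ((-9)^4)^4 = 1853020188851844.68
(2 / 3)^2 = 4 / 9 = 0.44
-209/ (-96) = 2.18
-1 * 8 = -8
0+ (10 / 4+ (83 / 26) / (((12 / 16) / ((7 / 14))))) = 361 / 78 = 4.63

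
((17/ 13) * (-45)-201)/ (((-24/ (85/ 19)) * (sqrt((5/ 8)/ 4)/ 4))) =38284 * sqrt(10)/ 247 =490.14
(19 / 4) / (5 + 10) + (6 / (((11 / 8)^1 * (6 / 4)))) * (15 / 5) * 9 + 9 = 87.86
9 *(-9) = -81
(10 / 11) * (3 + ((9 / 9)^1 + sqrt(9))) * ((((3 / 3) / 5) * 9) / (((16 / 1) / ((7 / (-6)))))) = -0.84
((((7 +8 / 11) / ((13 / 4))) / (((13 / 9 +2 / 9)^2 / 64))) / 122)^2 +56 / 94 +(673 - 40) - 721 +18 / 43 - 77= -629665103482199 / 3844484082725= -163.78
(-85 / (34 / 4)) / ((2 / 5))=-25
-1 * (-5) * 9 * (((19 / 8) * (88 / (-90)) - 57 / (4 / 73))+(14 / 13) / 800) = -48792317 / 1040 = -46915.69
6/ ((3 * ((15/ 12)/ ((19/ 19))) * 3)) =8/ 15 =0.53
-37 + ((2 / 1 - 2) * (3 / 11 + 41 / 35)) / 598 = -37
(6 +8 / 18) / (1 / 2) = 116 / 9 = 12.89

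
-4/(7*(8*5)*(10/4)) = -1/175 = -0.01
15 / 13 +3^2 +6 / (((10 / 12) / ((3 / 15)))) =11.59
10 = 10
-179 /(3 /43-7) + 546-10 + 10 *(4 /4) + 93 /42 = 574.04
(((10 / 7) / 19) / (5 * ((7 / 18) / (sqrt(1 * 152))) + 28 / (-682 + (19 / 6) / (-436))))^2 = 0.42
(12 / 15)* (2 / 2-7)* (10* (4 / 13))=-192 / 13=-14.77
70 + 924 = 994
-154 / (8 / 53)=-4081 / 4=-1020.25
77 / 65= 1.18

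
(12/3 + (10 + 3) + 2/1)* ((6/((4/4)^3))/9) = 38/3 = 12.67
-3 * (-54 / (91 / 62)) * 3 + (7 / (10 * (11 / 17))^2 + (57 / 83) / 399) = 331.29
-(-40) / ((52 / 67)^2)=22445 / 338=66.41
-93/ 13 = -7.15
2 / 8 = 1 / 4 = 0.25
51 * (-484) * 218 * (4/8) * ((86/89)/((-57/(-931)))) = -3779334328/89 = -42464430.65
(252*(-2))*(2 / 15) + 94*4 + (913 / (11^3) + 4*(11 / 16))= 755611 / 2420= 312.24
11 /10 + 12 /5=7 /2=3.50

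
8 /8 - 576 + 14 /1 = -561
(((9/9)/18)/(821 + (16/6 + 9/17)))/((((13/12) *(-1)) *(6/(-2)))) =17/819663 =0.00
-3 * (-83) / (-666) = -83 / 222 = -0.37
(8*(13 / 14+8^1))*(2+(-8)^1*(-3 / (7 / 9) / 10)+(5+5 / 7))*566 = 3056400 / 7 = 436628.57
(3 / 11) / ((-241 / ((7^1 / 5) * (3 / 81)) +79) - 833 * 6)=-0.00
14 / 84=1 / 6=0.17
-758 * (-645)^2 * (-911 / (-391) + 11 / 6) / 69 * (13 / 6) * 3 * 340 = -22244398660250 / 529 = -42049902949.43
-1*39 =-39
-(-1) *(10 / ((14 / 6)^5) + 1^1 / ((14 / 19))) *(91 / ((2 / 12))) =1968681 / 2401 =819.94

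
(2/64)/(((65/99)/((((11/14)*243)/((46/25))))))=1323135/267904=4.94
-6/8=-3/4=-0.75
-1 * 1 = -1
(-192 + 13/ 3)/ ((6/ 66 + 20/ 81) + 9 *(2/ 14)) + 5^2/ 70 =-115.23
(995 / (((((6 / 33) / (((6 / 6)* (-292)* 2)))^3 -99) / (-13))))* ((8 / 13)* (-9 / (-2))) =1187004024264960 / 3280664388673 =361.82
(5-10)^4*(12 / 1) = 7500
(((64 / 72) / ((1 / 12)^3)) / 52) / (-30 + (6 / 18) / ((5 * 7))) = -40320 / 40937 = -0.98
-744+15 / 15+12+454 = -277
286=286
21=21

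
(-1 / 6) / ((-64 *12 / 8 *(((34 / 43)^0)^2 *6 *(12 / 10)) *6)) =5 / 124416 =0.00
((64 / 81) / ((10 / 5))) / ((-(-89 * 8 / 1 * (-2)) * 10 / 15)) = -1 / 2403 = -0.00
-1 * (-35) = 35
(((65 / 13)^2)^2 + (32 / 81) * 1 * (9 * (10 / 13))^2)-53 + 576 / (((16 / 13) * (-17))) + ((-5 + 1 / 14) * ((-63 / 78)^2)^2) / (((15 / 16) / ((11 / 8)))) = 21764842597 / 38842960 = 560.33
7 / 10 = 0.70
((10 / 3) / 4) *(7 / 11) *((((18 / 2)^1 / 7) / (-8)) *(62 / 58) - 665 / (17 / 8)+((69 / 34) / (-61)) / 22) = -29002179235 / 174663984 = -166.05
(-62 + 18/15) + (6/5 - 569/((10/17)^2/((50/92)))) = -877037/920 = -953.30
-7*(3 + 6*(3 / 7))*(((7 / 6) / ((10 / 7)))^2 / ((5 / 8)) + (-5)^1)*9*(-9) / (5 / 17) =-52801983 / 1250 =-42241.59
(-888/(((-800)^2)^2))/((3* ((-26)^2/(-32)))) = 37/1081600000000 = 0.00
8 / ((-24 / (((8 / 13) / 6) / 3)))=-4 / 351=-0.01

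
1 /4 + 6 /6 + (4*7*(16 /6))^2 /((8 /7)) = 175661 /36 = 4879.47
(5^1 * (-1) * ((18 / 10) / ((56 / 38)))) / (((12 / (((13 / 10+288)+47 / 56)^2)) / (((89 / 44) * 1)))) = -33480659188833 / 386355200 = -86657.72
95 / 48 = 1.98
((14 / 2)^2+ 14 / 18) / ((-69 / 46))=-896 / 27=-33.19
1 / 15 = 0.07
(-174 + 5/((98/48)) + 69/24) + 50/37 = -2426877/14504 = -167.32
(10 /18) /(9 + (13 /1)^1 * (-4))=-5 /387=-0.01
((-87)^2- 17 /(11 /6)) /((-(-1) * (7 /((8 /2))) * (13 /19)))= 6319932 /1001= 6313.62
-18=-18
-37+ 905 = 868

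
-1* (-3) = 3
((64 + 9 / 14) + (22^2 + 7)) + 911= 20533 / 14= 1466.64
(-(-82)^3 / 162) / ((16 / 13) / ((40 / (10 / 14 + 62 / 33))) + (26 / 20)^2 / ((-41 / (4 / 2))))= -565717352200 / 440829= -1283303.39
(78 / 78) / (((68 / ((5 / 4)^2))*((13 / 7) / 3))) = 0.04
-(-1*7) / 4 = 7 / 4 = 1.75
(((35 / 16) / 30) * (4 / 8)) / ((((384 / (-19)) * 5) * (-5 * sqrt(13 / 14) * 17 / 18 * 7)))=19 * sqrt(182) / 22630400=0.00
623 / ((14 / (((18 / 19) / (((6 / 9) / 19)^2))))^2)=210798369 / 112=1882128.29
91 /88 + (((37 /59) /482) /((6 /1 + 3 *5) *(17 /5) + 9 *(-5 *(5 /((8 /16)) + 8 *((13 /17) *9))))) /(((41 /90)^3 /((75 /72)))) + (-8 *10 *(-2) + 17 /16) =205687507740895247 /1268919432271568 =162.10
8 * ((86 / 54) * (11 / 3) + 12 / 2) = 7672 / 81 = 94.72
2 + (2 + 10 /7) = 38 /7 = 5.43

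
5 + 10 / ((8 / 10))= 35 / 2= 17.50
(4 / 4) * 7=7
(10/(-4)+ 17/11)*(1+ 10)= -21/2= -10.50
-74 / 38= -37 / 19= -1.95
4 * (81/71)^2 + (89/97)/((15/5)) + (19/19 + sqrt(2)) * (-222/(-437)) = 222 * sqrt(2)/437 + 3859089043/641048847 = 6.74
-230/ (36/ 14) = -805/ 9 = -89.44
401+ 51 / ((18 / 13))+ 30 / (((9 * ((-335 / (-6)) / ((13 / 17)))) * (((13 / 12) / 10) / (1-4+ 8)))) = 3006553 / 6834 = 439.94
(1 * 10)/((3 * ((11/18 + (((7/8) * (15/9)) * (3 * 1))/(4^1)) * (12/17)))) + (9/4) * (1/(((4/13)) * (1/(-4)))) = -52007/1964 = -26.48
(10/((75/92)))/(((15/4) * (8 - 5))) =736/675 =1.09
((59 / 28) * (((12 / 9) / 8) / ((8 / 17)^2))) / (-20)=-17051 / 215040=-0.08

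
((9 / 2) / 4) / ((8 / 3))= 27 / 64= 0.42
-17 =-17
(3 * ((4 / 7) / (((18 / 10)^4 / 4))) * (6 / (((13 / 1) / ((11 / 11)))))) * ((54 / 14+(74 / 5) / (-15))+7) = 4145600 / 1393119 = 2.98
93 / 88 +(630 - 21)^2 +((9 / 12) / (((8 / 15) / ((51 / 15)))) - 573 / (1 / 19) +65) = 126742823 / 352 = 360064.84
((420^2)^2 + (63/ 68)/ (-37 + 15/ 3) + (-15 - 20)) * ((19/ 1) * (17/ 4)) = 1286499592791763/ 512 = 2512694517171.41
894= 894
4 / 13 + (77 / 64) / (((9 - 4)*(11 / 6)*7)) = 679 / 2080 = 0.33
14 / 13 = 1.08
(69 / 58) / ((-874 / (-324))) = 0.44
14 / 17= 0.82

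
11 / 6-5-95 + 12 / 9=-581 / 6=-96.83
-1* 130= -130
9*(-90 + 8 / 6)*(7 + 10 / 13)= -80598 / 13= -6199.85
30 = 30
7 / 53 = 0.13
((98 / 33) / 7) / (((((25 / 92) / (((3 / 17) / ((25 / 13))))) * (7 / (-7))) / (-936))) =15672384 / 116875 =134.10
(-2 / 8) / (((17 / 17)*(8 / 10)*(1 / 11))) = -55 / 16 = -3.44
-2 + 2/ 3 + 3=5/ 3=1.67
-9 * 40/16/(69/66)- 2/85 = -21.55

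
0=0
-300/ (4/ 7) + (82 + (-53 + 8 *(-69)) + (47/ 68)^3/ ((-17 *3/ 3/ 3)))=-5602231981/ 5345344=-1048.06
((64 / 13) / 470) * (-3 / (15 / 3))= -96 / 15275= -0.01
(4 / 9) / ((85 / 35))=28 / 153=0.18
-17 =-17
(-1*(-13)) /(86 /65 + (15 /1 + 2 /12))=5070 /6431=0.79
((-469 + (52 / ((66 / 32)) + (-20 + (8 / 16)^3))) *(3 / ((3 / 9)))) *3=-1101663 / 88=-12518.90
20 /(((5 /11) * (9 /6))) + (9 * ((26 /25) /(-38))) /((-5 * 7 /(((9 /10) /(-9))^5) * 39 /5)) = 29259999991 /997500000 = 29.33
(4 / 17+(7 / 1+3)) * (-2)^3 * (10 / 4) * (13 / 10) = -4524 / 17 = -266.12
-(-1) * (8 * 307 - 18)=2438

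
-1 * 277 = -277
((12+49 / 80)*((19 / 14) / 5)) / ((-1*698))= -0.00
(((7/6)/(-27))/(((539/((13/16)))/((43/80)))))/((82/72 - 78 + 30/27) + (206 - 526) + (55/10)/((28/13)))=559/6278057280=0.00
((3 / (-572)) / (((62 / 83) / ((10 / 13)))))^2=1550025 / 53137626256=0.00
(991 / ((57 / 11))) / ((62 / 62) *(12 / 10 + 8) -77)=-54505 / 19323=-2.82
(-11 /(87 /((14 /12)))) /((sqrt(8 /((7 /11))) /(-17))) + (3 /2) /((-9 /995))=-995 /6 + 119 * sqrt(154) /2088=-165.13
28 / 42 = 0.67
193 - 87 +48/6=114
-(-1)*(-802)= -802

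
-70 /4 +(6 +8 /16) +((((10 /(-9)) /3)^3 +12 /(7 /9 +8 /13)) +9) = 21055274 /3208329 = 6.56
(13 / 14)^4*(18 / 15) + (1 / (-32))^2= 10979429 / 12293120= 0.89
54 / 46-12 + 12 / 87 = -7129 / 667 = -10.69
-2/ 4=-1/ 2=-0.50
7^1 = 7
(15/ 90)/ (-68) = -1/ 408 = -0.00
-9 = -9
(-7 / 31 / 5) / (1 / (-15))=21 / 31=0.68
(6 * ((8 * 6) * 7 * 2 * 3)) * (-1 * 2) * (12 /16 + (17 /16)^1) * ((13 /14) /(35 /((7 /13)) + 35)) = -10179 /25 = -407.16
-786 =-786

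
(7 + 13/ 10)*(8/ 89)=0.75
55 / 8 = 6.88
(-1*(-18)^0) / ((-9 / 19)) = 19 / 9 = 2.11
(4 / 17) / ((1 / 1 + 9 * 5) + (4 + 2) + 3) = 4 / 935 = 0.00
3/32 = 0.09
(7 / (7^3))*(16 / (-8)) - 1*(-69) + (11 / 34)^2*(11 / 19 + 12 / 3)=74732179 / 1076236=69.44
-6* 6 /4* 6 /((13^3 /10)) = -540 /2197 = -0.25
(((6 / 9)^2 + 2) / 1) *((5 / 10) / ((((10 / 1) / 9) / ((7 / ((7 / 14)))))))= 77 / 5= 15.40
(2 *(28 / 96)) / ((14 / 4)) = 1 / 6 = 0.17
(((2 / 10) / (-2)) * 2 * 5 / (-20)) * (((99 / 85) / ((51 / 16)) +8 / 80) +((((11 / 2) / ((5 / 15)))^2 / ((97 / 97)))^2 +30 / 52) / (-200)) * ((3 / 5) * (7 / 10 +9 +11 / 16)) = -115.34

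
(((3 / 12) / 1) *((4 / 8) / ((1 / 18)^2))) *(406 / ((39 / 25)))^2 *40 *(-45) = -834482250000 / 169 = -4937764792.90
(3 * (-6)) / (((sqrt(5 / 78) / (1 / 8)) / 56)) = -126 * sqrt(390) / 5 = -497.66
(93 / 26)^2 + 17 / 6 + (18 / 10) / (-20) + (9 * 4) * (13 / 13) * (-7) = -5994319 / 25350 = -236.46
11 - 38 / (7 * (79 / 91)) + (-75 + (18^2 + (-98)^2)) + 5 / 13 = 10124301 / 1027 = 9858.13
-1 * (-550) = 550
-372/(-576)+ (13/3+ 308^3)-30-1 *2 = 1402468079/48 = 29218084.98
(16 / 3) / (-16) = -1 / 3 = -0.33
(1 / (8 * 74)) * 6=3 / 296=0.01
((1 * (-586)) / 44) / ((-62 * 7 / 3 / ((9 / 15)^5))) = 213597 / 29837500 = 0.01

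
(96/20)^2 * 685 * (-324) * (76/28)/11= -485782272/385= -1261772.14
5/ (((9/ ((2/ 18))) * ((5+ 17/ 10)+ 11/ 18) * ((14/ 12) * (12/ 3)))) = 25/ 13818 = 0.00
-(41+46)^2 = -7569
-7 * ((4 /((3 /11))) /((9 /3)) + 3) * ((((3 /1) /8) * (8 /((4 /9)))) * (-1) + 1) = 11431 /36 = 317.53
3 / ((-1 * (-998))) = 3 / 998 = 0.00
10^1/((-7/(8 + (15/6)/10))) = -165/14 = -11.79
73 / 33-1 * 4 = -59 / 33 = -1.79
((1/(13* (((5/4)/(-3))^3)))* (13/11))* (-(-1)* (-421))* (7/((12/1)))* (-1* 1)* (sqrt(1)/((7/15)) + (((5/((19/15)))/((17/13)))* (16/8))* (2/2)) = -224248176/88825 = -2524.61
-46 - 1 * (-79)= 33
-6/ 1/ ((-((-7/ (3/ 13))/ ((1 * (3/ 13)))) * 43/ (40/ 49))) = -2160/ 2492581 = -0.00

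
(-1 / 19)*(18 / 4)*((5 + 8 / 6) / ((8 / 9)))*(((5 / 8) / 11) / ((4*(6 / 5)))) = -225 / 11264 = -0.02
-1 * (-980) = 980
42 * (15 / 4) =315 / 2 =157.50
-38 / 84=-19 / 42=-0.45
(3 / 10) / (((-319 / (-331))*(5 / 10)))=993 / 1595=0.62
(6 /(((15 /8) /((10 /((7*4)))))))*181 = 1448 /7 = 206.86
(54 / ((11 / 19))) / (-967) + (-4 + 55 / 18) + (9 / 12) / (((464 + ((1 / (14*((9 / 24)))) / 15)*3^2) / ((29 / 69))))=-148822332533 / 143067990384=-1.04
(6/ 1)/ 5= 6/ 5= 1.20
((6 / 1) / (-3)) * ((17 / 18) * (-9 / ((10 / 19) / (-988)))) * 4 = -638248 / 5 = -127649.60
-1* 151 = -151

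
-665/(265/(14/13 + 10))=-19152/689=-27.80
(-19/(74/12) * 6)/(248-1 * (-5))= -0.07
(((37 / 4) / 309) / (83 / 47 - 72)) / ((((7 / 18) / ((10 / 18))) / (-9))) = 26085 / 4760042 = 0.01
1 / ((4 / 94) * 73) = 47 / 146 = 0.32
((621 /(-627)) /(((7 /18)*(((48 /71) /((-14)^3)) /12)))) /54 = 480102 /209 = 2297.14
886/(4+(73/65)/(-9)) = 518310/2267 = 228.63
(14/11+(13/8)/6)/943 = 815/497904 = 0.00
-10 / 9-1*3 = -37 / 9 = -4.11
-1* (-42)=42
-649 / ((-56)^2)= -649 / 3136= -0.21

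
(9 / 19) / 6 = 3 / 38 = 0.08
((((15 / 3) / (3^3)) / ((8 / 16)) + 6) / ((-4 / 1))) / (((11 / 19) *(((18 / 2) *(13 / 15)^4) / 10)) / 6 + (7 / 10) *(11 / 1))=-10212500 / 49690421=-0.21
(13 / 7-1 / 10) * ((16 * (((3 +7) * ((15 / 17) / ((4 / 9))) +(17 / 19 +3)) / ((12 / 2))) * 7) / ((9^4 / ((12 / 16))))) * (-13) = -8176753 / 7064010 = -1.16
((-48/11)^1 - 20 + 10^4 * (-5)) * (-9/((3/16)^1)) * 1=26412864/11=2401169.45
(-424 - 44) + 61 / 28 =-13043 / 28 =-465.82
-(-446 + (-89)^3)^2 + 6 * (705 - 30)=-497610318175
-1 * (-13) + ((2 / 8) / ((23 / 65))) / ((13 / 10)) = 623 / 46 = 13.54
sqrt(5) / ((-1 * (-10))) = 0.22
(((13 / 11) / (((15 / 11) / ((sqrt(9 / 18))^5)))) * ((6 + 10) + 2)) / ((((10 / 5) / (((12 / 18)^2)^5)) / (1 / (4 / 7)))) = 0.04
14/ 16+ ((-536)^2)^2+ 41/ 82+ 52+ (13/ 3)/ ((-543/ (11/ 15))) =82538991669.37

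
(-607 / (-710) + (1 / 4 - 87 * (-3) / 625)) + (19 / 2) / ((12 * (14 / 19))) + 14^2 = 2961080291 / 14910000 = 198.60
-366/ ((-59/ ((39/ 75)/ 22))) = 2379/ 16225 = 0.15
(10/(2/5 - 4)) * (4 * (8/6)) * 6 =-800/9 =-88.89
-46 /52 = -23 /26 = -0.88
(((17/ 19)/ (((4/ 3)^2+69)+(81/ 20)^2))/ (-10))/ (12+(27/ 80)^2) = -13056000/ 154105194433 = -0.00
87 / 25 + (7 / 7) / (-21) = 3.43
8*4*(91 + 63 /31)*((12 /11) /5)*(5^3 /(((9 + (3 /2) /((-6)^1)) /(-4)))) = -12656640 /341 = -37116.25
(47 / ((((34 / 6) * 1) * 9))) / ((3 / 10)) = 470 / 153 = 3.07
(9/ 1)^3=729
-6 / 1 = -6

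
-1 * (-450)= 450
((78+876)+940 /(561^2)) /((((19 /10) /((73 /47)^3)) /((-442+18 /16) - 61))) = -106580293138031675 /112878234414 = -944205.88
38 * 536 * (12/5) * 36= 8798976/5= 1759795.20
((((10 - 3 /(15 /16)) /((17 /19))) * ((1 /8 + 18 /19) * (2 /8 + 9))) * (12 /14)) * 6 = 54279 /140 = 387.71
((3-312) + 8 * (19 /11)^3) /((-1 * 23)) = 356407 /30613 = 11.64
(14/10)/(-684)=-7/3420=-0.00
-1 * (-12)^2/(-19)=144/19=7.58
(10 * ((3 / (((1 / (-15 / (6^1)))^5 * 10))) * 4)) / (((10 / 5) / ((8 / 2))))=-9375 / 4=-2343.75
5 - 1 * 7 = -2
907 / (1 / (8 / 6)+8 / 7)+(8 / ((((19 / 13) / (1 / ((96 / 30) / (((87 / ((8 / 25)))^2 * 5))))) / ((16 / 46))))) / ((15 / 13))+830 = 71105493787 / 370576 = 191878.30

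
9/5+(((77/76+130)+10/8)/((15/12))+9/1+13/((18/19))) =222869/1710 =130.33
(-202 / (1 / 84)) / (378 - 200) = -95.33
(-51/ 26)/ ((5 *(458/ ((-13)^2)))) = -663/ 4580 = -0.14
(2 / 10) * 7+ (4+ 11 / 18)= 541 / 90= 6.01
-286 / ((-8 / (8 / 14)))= 143 / 7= 20.43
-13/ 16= -0.81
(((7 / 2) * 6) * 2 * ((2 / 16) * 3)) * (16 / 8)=63 / 2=31.50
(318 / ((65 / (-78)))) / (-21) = 636 / 35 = 18.17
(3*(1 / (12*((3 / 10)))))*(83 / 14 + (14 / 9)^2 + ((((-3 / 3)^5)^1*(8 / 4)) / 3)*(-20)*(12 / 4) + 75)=699385 / 6804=102.79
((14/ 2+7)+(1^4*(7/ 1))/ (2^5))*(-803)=-365365/ 32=-11417.66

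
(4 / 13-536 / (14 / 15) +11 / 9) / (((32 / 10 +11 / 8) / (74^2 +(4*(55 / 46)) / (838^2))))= -59269964975291020 / 86455541133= -685554.27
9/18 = 1/2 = 0.50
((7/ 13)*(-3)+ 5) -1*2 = 18/ 13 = 1.38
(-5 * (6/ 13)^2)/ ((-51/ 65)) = 300/ 221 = 1.36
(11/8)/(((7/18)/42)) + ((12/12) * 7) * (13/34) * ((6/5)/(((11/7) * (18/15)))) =28088/187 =150.20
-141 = -141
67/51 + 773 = 39490/51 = 774.31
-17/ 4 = -4.25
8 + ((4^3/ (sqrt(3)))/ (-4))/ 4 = 5.69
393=393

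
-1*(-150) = 150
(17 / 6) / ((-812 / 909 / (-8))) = 5151 / 203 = 25.37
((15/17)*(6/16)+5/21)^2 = 2640625/8156736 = 0.32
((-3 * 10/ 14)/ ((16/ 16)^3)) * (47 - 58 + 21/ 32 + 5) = 2565/ 224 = 11.45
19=19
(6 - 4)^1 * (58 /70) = 58 /35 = 1.66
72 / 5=14.40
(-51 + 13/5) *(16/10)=-1936/25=-77.44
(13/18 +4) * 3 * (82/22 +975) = 457555/33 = 13865.30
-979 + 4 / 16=-3915 / 4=-978.75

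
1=1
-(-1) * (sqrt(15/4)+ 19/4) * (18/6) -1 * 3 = 3 * sqrt(15)/2+ 45/4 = 17.06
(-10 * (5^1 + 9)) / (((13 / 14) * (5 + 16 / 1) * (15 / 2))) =-112 / 117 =-0.96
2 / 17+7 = 7.12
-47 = -47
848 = 848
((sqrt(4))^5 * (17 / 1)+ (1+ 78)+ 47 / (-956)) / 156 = 595541 / 149136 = 3.99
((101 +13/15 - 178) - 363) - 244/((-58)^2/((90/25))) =-5542961/12615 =-439.39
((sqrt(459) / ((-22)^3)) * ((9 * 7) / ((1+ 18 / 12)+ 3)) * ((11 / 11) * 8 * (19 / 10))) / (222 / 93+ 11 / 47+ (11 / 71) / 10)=-742956354 * sqrt(51) / 39933576397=-0.13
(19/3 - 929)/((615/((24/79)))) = -22144/48585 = -0.46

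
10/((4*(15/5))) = 5/6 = 0.83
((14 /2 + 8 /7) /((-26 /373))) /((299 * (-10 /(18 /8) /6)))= 574047 /1088360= 0.53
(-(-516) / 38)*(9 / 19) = 2322 / 361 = 6.43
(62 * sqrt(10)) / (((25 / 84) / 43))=223944 * sqrt(10) / 25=28326.92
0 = 0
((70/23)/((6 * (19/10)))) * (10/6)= 1750/3933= 0.44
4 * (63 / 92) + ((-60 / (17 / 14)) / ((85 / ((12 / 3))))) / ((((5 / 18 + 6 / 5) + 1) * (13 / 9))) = 2.09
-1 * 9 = -9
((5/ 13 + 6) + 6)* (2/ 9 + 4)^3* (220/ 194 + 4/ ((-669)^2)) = 434935652714416/ 411428952909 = 1057.13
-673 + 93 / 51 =-11410 / 17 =-671.18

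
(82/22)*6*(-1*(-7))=1722/11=156.55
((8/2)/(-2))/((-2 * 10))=1/10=0.10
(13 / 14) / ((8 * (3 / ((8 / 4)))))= 13 / 168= 0.08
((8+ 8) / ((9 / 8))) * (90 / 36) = 320 / 9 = 35.56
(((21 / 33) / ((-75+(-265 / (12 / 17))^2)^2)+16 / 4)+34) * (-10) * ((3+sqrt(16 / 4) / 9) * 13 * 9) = -9975188559682971316 / 69629963420875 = -143260.00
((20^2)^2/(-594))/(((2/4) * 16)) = -33.67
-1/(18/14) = -7/9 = -0.78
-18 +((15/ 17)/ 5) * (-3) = -315/ 17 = -18.53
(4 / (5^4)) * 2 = 8 / 625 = 0.01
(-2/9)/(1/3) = -2/3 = -0.67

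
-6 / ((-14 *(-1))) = -3 / 7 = -0.43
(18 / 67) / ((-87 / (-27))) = 162 / 1943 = 0.08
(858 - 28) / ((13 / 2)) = 1660 / 13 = 127.69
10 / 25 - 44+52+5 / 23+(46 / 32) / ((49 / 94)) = 512787 / 45080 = 11.38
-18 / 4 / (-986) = 9 / 1972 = 0.00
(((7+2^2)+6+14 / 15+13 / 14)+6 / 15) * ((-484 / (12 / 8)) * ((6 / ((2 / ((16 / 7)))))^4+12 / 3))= -2082302639120 / 151263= -13766106.97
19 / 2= 9.50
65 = 65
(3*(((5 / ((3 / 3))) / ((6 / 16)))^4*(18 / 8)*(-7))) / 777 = -640000 / 333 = -1921.92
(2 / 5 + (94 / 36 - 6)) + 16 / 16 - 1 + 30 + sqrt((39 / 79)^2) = 195559 / 7110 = 27.50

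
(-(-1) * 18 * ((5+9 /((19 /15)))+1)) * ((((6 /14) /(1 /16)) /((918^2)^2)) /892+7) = 53674562624913551 /32505153626358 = 1651.26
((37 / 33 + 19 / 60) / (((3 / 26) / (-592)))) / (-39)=280904 / 1485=189.16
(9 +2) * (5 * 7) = 385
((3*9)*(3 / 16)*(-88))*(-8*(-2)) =-7128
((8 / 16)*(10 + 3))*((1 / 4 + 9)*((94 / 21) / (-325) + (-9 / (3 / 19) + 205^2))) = 5298982861 / 2100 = 2523325.17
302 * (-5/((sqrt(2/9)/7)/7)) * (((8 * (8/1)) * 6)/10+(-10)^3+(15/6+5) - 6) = 213113397 * sqrt(2)/2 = 150693928.18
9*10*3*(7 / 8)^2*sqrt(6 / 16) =6615*sqrt(6) / 128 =126.59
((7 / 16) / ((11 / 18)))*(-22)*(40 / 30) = -21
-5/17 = -0.29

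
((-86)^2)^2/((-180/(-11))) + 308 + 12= 150441644/45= 3343147.64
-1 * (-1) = 1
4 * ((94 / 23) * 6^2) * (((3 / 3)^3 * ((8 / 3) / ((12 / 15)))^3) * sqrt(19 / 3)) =1504000 * sqrt(57) / 207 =54854.84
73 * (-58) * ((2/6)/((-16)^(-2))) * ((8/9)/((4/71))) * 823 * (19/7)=-2406758972416/189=-12734174457.23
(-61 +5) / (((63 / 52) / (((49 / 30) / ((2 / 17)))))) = -86632 / 135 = -641.72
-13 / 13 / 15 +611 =610.93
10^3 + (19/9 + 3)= 9046/9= 1005.11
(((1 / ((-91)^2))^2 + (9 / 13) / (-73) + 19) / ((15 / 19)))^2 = 578.63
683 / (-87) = -683 / 87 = -7.85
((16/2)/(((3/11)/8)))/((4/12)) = 704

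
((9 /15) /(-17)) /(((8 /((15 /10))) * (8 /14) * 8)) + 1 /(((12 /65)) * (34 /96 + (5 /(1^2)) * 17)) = 650417 /10488320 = 0.06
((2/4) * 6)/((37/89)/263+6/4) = 2.00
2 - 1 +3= 4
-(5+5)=-10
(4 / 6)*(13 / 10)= 13 / 15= 0.87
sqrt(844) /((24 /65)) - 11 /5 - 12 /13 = -203 /65 +65 * sqrt(211) /12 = 75.56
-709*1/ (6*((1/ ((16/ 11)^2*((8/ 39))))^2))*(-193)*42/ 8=502193979392/ 22268961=22551.30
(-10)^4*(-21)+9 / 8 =-1679991 / 8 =-209998.88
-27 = -27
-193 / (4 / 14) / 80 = -1351 / 160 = -8.44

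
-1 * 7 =-7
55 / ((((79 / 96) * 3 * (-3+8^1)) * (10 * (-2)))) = -88 / 395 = -0.22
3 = 3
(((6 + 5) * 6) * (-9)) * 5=-2970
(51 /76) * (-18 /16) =-0.75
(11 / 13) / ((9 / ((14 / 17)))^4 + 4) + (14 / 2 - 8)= -7125331709 / 7125754285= -1.00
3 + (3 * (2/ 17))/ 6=52/ 17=3.06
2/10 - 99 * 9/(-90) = 101/10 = 10.10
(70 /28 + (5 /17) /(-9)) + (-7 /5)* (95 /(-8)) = 23369 /1224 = 19.09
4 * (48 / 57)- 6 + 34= 596 / 19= 31.37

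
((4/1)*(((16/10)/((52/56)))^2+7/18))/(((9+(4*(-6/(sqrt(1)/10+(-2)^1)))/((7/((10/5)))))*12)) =0.09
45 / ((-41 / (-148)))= 6660 / 41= 162.44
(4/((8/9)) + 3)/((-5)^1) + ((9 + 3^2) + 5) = 43/2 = 21.50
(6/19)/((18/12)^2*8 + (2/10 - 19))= -15/38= -0.39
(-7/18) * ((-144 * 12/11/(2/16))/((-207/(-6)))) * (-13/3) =-46592/759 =-61.39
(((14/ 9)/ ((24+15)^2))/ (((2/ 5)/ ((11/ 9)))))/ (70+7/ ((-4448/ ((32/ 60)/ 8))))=1223200/ 27399861333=0.00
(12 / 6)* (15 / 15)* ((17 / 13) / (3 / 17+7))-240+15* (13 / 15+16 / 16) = -167827 / 793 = -211.64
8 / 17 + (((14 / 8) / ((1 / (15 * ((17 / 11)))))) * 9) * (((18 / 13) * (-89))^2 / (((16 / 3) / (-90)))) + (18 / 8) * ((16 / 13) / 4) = -23655299255167 / 252824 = -93564294.75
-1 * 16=-16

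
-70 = -70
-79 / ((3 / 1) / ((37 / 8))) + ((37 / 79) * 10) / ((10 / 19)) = -214045 / 1896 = -112.89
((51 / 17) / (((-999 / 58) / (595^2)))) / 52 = -10266725 / 8658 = -1185.81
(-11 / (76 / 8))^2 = 484 / 361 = 1.34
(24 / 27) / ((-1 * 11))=-8 / 99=-0.08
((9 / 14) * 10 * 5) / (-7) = -225 / 49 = -4.59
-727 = -727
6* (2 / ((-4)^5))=-3 / 256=-0.01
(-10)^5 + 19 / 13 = -1299981 / 13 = -99998.54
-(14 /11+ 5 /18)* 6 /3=-307 /99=-3.10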